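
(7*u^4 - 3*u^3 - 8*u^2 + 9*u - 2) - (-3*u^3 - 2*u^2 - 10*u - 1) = 7*u^4 - 6*u^2 + 19*u - 1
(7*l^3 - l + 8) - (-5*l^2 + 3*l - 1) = 7*l^3 + 5*l^2 - 4*l + 9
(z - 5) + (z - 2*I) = 2*z - 5 - 2*I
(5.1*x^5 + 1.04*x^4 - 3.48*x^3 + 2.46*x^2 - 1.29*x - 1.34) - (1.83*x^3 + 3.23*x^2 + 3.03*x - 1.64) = 5.1*x^5 + 1.04*x^4 - 5.31*x^3 - 0.77*x^2 - 4.32*x + 0.3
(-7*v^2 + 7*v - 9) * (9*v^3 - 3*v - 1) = -63*v^5 + 63*v^4 - 60*v^3 - 14*v^2 + 20*v + 9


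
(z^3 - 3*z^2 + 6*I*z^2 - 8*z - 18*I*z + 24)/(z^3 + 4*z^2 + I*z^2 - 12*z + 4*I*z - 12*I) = (z^3 + z^2*(-3 + 6*I) + z*(-8 - 18*I) + 24)/(z^3 + z^2*(4 + I) + z*(-12 + 4*I) - 12*I)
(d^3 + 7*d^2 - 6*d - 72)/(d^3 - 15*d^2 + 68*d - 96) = (d^2 + 10*d + 24)/(d^2 - 12*d + 32)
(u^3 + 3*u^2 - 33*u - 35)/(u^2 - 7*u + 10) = (u^2 + 8*u + 7)/(u - 2)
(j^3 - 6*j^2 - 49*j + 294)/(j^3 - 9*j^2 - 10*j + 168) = (j + 7)/(j + 4)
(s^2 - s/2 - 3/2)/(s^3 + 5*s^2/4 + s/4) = 2*(2*s - 3)/(s*(4*s + 1))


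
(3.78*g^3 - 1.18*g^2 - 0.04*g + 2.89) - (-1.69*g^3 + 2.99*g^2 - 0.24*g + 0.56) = 5.47*g^3 - 4.17*g^2 + 0.2*g + 2.33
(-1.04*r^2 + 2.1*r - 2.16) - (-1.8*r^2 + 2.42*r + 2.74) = 0.76*r^2 - 0.32*r - 4.9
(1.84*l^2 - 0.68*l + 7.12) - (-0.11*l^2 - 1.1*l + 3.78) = 1.95*l^2 + 0.42*l + 3.34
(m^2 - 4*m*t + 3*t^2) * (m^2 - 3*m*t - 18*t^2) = m^4 - 7*m^3*t - 3*m^2*t^2 + 63*m*t^3 - 54*t^4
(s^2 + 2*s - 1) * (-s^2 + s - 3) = -s^4 - s^3 - 7*s + 3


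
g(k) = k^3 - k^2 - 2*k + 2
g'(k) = 3*k^2 - 2*k - 2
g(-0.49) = 2.62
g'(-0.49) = -0.30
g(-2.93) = -25.88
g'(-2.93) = 29.61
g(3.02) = 14.38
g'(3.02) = 19.32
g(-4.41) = -94.39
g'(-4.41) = 65.16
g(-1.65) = -1.91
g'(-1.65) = 9.47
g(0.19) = 1.59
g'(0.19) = -2.27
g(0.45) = 0.99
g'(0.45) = -2.29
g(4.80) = 79.95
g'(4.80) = 57.52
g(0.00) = 2.00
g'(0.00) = -2.00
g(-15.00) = -3568.00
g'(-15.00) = 703.00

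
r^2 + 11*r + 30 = (r + 5)*(r + 6)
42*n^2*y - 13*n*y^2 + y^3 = y*(-7*n + y)*(-6*n + y)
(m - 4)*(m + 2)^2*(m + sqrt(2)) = m^4 + sqrt(2)*m^3 - 12*m^2 - 12*sqrt(2)*m - 16*m - 16*sqrt(2)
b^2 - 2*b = b*(b - 2)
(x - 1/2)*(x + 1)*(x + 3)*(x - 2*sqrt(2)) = x^4 - 2*sqrt(2)*x^3 + 7*x^3/2 - 7*sqrt(2)*x^2 + x^2 - 2*sqrt(2)*x - 3*x/2 + 3*sqrt(2)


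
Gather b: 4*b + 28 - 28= 4*b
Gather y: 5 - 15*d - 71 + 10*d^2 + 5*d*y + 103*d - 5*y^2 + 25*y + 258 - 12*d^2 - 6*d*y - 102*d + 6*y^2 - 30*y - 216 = -2*d^2 - 14*d + y^2 + y*(-d - 5) - 24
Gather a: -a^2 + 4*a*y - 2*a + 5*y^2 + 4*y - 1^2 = -a^2 + a*(4*y - 2) + 5*y^2 + 4*y - 1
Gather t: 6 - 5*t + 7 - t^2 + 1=-t^2 - 5*t + 14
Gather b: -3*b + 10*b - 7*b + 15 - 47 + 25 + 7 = 0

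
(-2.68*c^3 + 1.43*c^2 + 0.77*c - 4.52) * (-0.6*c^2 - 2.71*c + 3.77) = 1.608*c^5 + 6.4048*c^4 - 14.4409*c^3 + 6.0164*c^2 + 15.1521*c - 17.0404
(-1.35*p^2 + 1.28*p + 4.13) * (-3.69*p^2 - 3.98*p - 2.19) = 4.9815*p^4 + 0.6498*p^3 - 17.3776*p^2 - 19.2406*p - 9.0447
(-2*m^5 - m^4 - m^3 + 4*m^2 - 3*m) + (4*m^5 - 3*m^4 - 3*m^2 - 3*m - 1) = 2*m^5 - 4*m^4 - m^3 + m^2 - 6*m - 1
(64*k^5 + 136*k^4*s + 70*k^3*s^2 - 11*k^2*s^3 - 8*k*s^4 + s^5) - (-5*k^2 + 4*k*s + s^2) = 64*k^5 + 136*k^4*s + 70*k^3*s^2 - 11*k^2*s^3 + 5*k^2 - 8*k*s^4 - 4*k*s + s^5 - s^2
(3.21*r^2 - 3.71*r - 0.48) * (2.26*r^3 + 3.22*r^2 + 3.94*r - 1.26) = 7.2546*r^5 + 1.9516*r^4 - 0.383600000000001*r^3 - 20.2076*r^2 + 2.7834*r + 0.6048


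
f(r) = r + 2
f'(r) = 1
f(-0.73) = 1.27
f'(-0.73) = 1.00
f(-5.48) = -3.48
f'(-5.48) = 1.00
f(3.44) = 5.44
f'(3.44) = 1.00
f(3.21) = 5.21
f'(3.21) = 1.00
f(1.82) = 3.82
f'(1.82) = 1.00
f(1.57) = 3.57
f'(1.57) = 1.00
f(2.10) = 4.10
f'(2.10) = 1.00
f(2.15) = 4.15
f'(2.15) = 1.00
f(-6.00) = -4.00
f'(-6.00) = 1.00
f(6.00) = 8.00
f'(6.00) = 1.00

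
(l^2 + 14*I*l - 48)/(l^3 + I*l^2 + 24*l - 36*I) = (l + 8*I)/(l^2 - 5*I*l - 6)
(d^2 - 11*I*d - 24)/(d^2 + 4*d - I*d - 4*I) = (d^2 - 11*I*d - 24)/(d^2 + d*(4 - I) - 4*I)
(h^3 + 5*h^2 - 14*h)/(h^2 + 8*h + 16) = h*(h^2 + 5*h - 14)/(h^2 + 8*h + 16)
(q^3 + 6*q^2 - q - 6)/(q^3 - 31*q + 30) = (q + 1)/(q - 5)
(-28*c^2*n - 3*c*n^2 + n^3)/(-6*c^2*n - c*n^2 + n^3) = (28*c^2 + 3*c*n - n^2)/(6*c^2 + c*n - n^2)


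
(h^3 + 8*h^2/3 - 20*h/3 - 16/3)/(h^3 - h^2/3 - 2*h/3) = (h^2 + 2*h - 8)/(h*(h - 1))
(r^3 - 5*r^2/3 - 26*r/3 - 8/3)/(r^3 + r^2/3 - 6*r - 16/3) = (3*r^2 - 11*r - 4)/(3*r^2 - 5*r - 8)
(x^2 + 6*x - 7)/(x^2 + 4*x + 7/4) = 4*(x^2 + 6*x - 7)/(4*x^2 + 16*x + 7)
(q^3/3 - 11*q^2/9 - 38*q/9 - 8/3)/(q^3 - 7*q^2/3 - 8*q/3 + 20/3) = (3*q^3 - 11*q^2 - 38*q - 24)/(3*(3*q^3 - 7*q^2 - 8*q + 20))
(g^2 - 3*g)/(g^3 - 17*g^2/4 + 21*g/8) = 8*(g - 3)/(8*g^2 - 34*g + 21)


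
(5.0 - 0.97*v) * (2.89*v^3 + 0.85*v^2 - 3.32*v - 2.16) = -2.8033*v^4 + 13.6255*v^3 + 7.4704*v^2 - 14.5048*v - 10.8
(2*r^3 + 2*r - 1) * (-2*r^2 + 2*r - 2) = -4*r^5 + 4*r^4 - 8*r^3 + 6*r^2 - 6*r + 2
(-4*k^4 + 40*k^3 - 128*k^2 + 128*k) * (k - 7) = -4*k^5 + 68*k^4 - 408*k^3 + 1024*k^2 - 896*k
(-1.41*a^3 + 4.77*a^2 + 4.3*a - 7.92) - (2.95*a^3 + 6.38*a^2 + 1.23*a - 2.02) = -4.36*a^3 - 1.61*a^2 + 3.07*a - 5.9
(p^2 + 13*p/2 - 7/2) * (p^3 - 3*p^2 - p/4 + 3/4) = p^5 + 7*p^4/2 - 93*p^3/4 + 77*p^2/8 + 23*p/4 - 21/8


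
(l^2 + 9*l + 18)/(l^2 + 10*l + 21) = (l + 6)/(l + 7)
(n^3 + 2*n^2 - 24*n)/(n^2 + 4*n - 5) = n*(n^2 + 2*n - 24)/(n^2 + 4*n - 5)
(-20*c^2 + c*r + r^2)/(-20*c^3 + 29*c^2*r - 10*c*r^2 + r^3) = (5*c + r)/(5*c^2 - 6*c*r + r^2)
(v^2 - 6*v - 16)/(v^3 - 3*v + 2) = (v - 8)/(v^2 - 2*v + 1)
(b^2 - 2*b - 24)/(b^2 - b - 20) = (b - 6)/(b - 5)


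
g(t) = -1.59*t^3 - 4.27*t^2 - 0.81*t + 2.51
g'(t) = -4.77*t^2 - 8.54*t - 0.81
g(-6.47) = 259.64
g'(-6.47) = -145.23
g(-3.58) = 23.64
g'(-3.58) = -31.37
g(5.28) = -354.85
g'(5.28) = -178.88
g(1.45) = -12.49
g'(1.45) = -23.22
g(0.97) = -3.74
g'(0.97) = -13.58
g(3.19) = -95.14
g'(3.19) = -76.59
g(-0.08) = 2.55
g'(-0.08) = -0.16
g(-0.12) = 2.55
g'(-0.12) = 0.15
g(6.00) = -499.51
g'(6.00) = -223.77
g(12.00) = -3369.61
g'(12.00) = -790.17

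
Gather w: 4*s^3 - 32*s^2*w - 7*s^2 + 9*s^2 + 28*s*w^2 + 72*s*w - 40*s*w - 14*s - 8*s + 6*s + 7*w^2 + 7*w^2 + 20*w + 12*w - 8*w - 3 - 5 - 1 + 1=4*s^3 + 2*s^2 - 16*s + w^2*(28*s + 14) + w*(-32*s^2 + 32*s + 24) - 8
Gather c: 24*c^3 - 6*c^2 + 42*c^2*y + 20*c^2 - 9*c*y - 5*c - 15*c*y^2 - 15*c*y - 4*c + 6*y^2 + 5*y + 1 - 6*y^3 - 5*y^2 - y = 24*c^3 + c^2*(42*y + 14) + c*(-15*y^2 - 24*y - 9) - 6*y^3 + y^2 + 4*y + 1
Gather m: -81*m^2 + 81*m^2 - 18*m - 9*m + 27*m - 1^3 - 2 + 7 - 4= 0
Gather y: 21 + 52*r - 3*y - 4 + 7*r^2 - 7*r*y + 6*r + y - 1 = 7*r^2 + 58*r + y*(-7*r - 2) + 16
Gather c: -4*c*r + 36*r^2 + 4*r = -4*c*r + 36*r^2 + 4*r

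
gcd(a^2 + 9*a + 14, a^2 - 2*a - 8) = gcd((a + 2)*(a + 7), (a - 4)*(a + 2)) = a + 2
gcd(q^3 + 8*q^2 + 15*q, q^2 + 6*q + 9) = q + 3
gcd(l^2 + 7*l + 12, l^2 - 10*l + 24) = 1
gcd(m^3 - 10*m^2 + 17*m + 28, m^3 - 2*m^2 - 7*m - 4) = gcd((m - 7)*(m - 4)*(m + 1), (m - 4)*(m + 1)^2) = m^2 - 3*m - 4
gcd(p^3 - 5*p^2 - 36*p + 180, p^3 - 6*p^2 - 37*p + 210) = p^2 + p - 30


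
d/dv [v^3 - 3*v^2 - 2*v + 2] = 3*v^2 - 6*v - 2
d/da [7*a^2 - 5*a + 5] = 14*a - 5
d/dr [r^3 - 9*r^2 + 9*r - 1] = 3*r^2 - 18*r + 9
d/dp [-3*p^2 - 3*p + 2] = -6*p - 3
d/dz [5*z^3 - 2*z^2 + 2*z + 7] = 15*z^2 - 4*z + 2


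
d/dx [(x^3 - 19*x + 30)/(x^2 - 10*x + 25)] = (x^3 - 15*x^2 + 19*x + 35)/(x^3 - 15*x^2 + 75*x - 125)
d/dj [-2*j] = -2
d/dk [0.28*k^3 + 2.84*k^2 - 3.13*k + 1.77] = 0.84*k^2 + 5.68*k - 3.13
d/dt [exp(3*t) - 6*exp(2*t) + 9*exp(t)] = 3*(exp(2*t) - 4*exp(t) + 3)*exp(t)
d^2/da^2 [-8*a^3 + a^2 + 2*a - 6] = 2 - 48*a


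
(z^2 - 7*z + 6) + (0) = z^2 - 7*z + 6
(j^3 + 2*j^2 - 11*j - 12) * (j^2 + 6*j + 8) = j^5 + 8*j^4 + 9*j^3 - 62*j^2 - 160*j - 96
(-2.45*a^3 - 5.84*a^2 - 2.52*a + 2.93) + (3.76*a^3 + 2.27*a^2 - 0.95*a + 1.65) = 1.31*a^3 - 3.57*a^2 - 3.47*a + 4.58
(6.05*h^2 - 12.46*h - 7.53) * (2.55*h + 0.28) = 15.4275*h^3 - 30.079*h^2 - 22.6903*h - 2.1084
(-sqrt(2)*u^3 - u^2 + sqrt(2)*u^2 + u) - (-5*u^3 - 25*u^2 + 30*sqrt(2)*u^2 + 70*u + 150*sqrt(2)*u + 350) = -sqrt(2)*u^3 + 5*u^3 - 29*sqrt(2)*u^2 + 24*u^2 - 150*sqrt(2)*u - 69*u - 350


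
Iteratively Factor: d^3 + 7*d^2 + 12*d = (d + 3)*(d^2 + 4*d) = d*(d + 3)*(d + 4)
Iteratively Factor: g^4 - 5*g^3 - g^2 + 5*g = (g - 1)*(g^3 - 4*g^2 - 5*g) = (g - 1)*(g + 1)*(g^2 - 5*g) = g*(g - 1)*(g + 1)*(g - 5)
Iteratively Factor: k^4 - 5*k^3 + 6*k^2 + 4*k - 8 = (k + 1)*(k^3 - 6*k^2 + 12*k - 8) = (k - 2)*(k + 1)*(k^2 - 4*k + 4) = (k - 2)^2*(k + 1)*(k - 2)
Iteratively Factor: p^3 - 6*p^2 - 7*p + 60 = (p - 4)*(p^2 - 2*p - 15) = (p - 5)*(p - 4)*(p + 3)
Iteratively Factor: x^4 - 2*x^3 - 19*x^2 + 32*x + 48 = (x + 4)*(x^3 - 6*x^2 + 5*x + 12) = (x - 4)*(x + 4)*(x^2 - 2*x - 3) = (x - 4)*(x + 1)*(x + 4)*(x - 3)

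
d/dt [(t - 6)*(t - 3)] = 2*t - 9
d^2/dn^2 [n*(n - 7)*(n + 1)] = 6*n - 12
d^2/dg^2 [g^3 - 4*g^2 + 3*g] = 6*g - 8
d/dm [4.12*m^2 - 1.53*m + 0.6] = 8.24*m - 1.53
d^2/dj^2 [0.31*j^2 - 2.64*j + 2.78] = 0.620000000000000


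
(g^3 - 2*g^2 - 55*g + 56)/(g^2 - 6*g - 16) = (g^2 + 6*g - 7)/(g + 2)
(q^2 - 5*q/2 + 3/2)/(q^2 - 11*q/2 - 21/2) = (-2*q^2 + 5*q - 3)/(-2*q^2 + 11*q + 21)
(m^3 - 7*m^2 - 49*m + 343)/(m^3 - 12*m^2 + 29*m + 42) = (m^2 - 49)/(m^2 - 5*m - 6)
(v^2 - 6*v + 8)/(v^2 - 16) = (v - 2)/(v + 4)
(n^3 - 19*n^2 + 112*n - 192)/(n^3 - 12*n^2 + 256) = (n - 3)/(n + 4)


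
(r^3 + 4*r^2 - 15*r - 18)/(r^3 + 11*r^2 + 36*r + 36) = (r^2 - 2*r - 3)/(r^2 + 5*r + 6)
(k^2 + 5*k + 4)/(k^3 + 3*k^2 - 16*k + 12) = (k^2 + 5*k + 4)/(k^3 + 3*k^2 - 16*k + 12)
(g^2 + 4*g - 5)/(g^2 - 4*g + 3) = (g + 5)/(g - 3)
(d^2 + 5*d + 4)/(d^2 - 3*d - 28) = (d + 1)/(d - 7)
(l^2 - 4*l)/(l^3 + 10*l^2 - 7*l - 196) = l/(l^2 + 14*l + 49)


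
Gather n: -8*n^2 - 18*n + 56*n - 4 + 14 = -8*n^2 + 38*n + 10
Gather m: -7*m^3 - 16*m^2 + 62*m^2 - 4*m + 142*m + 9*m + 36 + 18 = -7*m^3 + 46*m^2 + 147*m + 54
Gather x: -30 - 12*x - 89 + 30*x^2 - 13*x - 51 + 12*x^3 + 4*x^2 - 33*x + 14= 12*x^3 + 34*x^2 - 58*x - 156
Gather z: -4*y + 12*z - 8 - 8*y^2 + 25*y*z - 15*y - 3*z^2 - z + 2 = -8*y^2 - 19*y - 3*z^2 + z*(25*y + 11) - 6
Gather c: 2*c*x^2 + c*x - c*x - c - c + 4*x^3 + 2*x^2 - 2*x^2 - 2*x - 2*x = c*(2*x^2 - 2) + 4*x^3 - 4*x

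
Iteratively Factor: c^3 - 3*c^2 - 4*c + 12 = (c + 2)*(c^2 - 5*c + 6) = (c - 3)*(c + 2)*(c - 2)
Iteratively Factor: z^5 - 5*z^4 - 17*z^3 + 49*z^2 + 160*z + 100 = (z + 2)*(z^4 - 7*z^3 - 3*z^2 + 55*z + 50) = (z - 5)*(z + 2)*(z^3 - 2*z^2 - 13*z - 10) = (z - 5)*(z + 1)*(z + 2)*(z^2 - 3*z - 10) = (z - 5)^2*(z + 1)*(z + 2)*(z + 2)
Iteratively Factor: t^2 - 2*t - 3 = (t - 3)*(t + 1)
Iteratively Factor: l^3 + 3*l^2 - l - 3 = (l - 1)*(l^2 + 4*l + 3) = (l - 1)*(l + 1)*(l + 3)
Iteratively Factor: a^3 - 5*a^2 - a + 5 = (a - 5)*(a^2 - 1) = (a - 5)*(a - 1)*(a + 1)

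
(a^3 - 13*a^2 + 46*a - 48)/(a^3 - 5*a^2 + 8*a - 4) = (a^2 - 11*a + 24)/(a^2 - 3*a + 2)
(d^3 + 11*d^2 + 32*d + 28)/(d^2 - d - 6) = (d^2 + 9*d + 14)/(d - 3)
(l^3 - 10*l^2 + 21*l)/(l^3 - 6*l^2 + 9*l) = (l - 7)/(l - 3)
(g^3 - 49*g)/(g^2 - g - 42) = g*(g + 7)/(g + 6)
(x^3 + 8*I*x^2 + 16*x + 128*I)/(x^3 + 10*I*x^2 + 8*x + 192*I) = (x + 4*I)/(x + 6*I)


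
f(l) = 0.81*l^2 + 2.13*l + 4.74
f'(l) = 1.62*l + 2.13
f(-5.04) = 14.58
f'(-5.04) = -6.03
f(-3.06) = 5.81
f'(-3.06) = -2.83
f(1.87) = 11.56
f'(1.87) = 5.16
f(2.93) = 17.93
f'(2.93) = 6.88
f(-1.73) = 3.48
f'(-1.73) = -0.67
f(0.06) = 4.87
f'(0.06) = 2.23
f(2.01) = 12.29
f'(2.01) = 5.39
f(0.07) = 4.89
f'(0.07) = 2.24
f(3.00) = 18.42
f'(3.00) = 6.99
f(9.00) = 89.52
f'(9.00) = 16.71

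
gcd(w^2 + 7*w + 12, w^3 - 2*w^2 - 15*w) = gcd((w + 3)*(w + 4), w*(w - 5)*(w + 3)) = w + 3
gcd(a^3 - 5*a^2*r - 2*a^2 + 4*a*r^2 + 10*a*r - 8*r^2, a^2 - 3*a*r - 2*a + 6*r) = a - 2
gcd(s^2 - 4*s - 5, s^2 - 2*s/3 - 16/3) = 1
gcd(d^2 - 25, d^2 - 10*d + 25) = d - 5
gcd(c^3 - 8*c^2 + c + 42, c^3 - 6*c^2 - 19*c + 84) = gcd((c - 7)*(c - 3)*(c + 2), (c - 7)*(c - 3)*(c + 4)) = c^2 - 10*c + 21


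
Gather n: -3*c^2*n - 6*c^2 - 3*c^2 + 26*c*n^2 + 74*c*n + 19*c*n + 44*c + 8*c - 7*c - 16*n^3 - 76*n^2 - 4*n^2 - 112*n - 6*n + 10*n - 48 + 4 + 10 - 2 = -9*c^2 + 45*c - 16*n^3 + n^2*(26*c - 80) + n*(-3*c^2 + 93*c - 108) - 36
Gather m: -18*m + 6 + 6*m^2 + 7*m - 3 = 6*m^2 - 11*m + 3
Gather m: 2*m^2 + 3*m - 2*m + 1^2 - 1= 2*m^2 + m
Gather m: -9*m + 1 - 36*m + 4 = 5 - 45*m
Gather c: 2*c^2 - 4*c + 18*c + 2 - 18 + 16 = 2*c^2 + 14*c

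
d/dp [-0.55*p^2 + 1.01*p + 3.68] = 1.01 - 1.1*p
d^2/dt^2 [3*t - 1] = 0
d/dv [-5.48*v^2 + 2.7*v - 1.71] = 2.7 - 10.96*v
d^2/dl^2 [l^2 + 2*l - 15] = 2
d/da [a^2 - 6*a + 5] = 2*a - 6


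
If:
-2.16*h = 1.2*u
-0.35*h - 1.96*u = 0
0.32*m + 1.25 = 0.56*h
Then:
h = 0.00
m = -3.91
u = 0.00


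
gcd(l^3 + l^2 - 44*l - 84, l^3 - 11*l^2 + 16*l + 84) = l^2 - 5*l - 14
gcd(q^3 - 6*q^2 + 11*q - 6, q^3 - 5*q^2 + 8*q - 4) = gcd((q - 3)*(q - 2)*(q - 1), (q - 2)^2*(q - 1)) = q^2 - 3*q + 2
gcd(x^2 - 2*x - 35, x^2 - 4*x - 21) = x - 7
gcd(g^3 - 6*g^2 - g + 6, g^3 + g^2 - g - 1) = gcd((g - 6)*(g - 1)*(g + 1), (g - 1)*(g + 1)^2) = g^2 - 1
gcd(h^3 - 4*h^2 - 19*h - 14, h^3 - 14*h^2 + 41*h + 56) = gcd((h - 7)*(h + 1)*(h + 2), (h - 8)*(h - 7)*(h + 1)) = h^2 - 6*h - 7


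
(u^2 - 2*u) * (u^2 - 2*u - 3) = u^4 - 4*u^3 + u^2 + 6*u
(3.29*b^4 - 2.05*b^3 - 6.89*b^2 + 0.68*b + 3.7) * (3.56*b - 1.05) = 11.7124*b^5 - 10.7525*b^4 - 22.3759*b^3 + 9.6553*b^2 + 12.458*b - 3.885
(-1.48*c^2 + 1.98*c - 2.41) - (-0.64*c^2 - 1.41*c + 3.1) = -0.84*c^2 + 3.39*c - 5.51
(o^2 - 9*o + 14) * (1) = o^2 - 9*o + 14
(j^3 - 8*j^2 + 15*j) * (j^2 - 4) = j^5 - 8*j^4 + 11*j^3 + 32*j^2 - 60*j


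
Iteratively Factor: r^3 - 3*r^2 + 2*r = (r - 1)*(r^2 - 2*r) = r*(r - 1)*(r - 2)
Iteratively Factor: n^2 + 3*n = (n)*(n + 3)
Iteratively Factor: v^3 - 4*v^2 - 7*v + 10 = (v - 5)*(v^2 + v - 2) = (v - 5)*(v + 2)*(v - 1)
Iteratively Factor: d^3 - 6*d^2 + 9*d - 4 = (d - 1)*(d^2 - 5*d + 4) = (d - 1)^2*(d - 4)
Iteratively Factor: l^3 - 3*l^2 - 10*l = (l - 5)*(l^2 + 2*l) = l*(l - 5)*(l + 2)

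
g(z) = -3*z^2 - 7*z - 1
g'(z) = -6*z - 7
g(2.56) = -38.58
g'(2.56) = -22.36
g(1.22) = -14.01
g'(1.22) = -14.32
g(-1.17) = 3.08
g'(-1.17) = 0.02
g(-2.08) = 0.58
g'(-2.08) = 5.48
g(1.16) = -13.16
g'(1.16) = -13.96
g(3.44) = -60.58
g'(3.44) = -27.64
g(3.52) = -62.81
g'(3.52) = -28.12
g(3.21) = -54.38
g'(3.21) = -26.26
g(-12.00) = -349.00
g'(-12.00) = 65.00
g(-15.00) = -571.00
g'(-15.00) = 83.00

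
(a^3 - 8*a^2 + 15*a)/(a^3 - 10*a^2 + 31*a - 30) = a/(a - 2)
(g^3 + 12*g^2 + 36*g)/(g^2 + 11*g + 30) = g*(g + 6)/(g + 5)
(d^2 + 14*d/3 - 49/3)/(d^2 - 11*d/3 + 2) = (3*d^2 + 14*d - 49)/(3*d^2 - 11*d + 6)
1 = 1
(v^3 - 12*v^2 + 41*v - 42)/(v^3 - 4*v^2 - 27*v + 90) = (v^2 - 9*v + 14)/(v^2 - v - 30)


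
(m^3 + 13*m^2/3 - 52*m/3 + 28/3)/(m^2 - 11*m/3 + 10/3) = (3*m^2 + 19*m - 14)/(3*m - 5)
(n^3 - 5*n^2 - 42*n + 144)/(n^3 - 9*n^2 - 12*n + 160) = (n^2 + 3*n - 18)/(n^2 - n - 20)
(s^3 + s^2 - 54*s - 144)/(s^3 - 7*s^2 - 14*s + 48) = (s + 6)/(s - 2)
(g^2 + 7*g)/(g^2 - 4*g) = (g + 7)/(g - 4)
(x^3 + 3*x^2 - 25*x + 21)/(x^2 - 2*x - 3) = (x^2 + 6*x - 7)/(x + 1)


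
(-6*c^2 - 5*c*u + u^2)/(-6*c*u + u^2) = (c + u)/u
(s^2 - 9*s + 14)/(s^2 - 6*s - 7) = (s - 2)/(s + 1)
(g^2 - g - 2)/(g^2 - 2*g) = (g + 1)/g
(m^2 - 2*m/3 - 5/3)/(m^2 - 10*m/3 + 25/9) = 3*(m + 1)/(3*m - 5)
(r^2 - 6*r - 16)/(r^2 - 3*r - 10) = (r - 8)/(r - 5)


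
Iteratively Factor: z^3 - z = (z)*(z^2 - 1) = z*(z + 1)*(z - 1)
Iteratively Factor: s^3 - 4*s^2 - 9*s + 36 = (s + 3)*(s^2 - 7*s + 12) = (s - 3)*(s + 3)*(s - 4)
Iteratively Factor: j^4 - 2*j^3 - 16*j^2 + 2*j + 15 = (j - 1)*(j^3 - j^2 - 17*j - 15) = (j - 1)*(j + 1)*(j^2 - 2*j - 15) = (j - 5)*(j - 1)*(j + 1)*(j + 3)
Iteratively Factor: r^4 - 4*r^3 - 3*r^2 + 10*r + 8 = (r - 2)*(r^3 - 2*r^2 - 7*r - 4) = (r - 2)*(r + 1)*(r^2 - 3*r - 4) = (r - 4)*(r - 2)*(r + 1)*(r + 1)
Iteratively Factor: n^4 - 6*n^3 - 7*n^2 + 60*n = (n - 5)*(n^3 - n^2 - 12*n) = (n - 5)*(n - 4)*(n^2 + 3*n) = (n - 5)*(n - 4)*(n + 3)*(n)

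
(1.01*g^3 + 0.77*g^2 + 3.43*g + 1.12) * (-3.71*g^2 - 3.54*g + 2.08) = -3.7471*g^5 - 6.4321*g^4 - 13.3503*g^3 - 14.6958*g^2 + 3.1696*g + 2.3296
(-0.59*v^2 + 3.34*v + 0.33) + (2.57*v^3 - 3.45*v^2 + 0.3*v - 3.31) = 2.57*v^3 - 4.04*v^2 + 3.64*v - 2.98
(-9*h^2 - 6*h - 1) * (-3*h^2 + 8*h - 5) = 27*h^4 - 54*h^3 + 22*h + 5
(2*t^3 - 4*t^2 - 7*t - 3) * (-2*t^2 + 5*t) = -4*t^5 + 18*t^4 - 6*t^3 - 29*t^2 - 15*t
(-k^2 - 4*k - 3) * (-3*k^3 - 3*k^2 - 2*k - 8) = 3*k^5 + 15*k^4 + 23*k^3 + 25*k^2 + 38*k + 24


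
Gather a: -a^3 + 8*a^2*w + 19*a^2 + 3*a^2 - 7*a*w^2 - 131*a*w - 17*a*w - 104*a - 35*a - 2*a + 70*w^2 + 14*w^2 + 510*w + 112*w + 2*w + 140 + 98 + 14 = -a^3 + a^2*(8*w + 22) + a*(-7*w^2 - 148*w - 141) + 84*w^2 + 624*w + 252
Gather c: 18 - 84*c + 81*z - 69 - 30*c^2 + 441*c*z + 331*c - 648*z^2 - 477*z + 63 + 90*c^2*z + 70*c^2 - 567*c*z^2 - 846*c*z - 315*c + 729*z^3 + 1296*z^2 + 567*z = c^2*(90*z + 40) + c*(-567*z^2 - 405*z - 68) + 729*z^3 + 648*z^2 + 171*z + 12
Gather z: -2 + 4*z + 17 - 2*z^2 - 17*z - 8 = -2*z^2 - 13*z + 7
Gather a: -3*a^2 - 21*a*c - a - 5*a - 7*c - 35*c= -3*a^2 + a*(-21*c - 6) - 42*c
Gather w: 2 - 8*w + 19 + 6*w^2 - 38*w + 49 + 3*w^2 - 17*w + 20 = 9*w^2 - 63*w + 90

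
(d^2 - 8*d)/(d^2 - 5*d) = (d - 8)/(d - 5)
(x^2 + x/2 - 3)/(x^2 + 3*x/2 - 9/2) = (x + 2)/(x + 3)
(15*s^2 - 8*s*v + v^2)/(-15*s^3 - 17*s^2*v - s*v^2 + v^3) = (-3*s + v)/(3*s^2 + 4*s*v + v^2)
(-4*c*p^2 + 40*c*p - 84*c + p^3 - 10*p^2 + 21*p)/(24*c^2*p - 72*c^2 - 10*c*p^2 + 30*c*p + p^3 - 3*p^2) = (p - 7)/(-6*c + p)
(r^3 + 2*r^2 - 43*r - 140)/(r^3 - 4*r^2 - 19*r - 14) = (r^2 + 9*r + 20)/(r^2 + 3*r + 2)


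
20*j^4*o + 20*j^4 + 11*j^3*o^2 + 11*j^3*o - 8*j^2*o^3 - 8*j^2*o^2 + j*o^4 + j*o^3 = (-5*j + o)*(-4*j + o)*(j + o)*(j*o + j)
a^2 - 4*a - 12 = (a - 6)*(a + 2)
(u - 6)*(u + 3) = u^2 - 3*u - 18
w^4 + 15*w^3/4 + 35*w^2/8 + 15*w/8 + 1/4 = (w + 1/4)*(w + 1/2)*(w + 1)*(w + 2)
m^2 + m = m*(m + 1)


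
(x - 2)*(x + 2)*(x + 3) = x^3 + 3*x^2 - 4*x - 12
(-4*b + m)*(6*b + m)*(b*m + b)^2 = -24*b^4*m^2 - 48*b^4*m - 24*b^4 + 2*b^3*m^3 + 4*b^3*m^2 + 2*b^3*m + b^2*m^4 + 2*b^2*m^3 + b^2*m^2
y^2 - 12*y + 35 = (y - 7)*(y - 5)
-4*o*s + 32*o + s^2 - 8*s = (-4*o + s)*(s - 8)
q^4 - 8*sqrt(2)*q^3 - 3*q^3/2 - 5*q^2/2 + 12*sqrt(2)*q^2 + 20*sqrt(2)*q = q*(q - 5/2)*(q + 1)*(q - 8*sqrt(2))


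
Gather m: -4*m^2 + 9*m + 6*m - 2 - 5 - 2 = -4*m^2 + 15*m - 9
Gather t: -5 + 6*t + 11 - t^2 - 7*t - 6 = -t^2 - t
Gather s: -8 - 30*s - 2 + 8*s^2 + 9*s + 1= 8*s^2 - 21*s - 9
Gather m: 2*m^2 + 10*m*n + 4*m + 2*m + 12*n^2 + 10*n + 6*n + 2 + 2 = 2*m^2 + m*(10*n + 6) + 12*n^2 + 16*n + 4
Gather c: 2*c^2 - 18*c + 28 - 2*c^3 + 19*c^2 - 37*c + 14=-2*c^3 + 21*c^2 - 55*c + 42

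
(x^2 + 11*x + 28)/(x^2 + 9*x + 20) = (x + 7)/(x + 5)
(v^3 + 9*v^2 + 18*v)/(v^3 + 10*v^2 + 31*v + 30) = v*(v + 6)/(v^2 + 7*v + 10)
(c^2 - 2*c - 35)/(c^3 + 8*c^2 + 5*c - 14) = (c^2 - 2*c - 35)/(c^3 + 8*c^2 + 5*c - 14)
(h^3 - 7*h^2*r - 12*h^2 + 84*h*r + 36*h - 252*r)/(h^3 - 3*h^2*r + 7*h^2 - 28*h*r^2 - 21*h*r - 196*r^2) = (h^2 - 12*h + 36)/(h^2 + 4*h*r + 7*h + 28*r)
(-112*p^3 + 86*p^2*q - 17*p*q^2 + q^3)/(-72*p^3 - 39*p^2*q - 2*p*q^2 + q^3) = (14*p^2 - 9*p*q + q^2)/(9*p^2 + 6*p*q + q^2)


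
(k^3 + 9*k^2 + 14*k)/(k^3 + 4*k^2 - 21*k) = (k + 2)/(k - 3)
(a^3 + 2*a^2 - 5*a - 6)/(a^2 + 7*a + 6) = (a^2 + a - 6)/(a + 6)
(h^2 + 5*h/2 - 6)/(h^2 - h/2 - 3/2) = (h + 4)/(h + 1)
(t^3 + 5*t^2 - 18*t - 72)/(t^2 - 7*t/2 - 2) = 2*(t^2 + 9*t + 18)/(2*t + 1)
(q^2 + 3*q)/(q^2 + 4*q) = (q + 3)/(q + 4)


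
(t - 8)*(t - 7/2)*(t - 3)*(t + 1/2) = t^4 - 14*t^3 + 221*t^2/4 - 211*t/4 - 42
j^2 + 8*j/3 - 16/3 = (j - 4/3)*(j + 4)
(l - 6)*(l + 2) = l^2 - 4*l - 12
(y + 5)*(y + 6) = y^2 + 11*y + 30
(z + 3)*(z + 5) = z^2 + 8*z + 15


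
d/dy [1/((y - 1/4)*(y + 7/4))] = 128*(-4*y - 3)/(256*y^4 + 768*y^3 + 352*y^2 - 336*y + 49)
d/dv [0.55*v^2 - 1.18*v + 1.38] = 1.1*v - 1.18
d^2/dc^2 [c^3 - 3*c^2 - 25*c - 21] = 6*c - 6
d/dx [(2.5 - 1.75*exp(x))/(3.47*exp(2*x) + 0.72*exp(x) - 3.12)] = (6.0725*exp(2*x) - 17.35*exp(x) + 3.66)*exp(x)/(12.0409*exp(4*x) + 4.9968*exp(3*x) - 21.1344*exp(2*x) - 4.4928*exp(x) + 9.7344)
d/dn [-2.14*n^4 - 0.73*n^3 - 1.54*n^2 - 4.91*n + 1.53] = -8.56*n^3 - 2.19*n^2 - 3.08*n - 4.91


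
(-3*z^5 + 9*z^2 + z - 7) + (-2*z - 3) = -3*z^5 + 9*z^2 - z - 10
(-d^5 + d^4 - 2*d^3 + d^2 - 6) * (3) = -3*d^5 + 3*d^4 - 6*d^3 + 3*d^2 - 18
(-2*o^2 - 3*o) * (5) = -10*o^2 - 15*o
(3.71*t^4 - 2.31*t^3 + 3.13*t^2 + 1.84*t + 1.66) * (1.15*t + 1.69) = 4.2665*t^5 + 3.6134*t^4 - 0.304400000000001*t^3 + 7.4057*t^2 + 5.0186*t + 2.8054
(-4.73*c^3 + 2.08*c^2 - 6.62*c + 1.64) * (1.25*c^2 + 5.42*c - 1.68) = -5.9125*c^5 - 23.0366*c^4 + 10.945*c^3 - 37.3248*c^2 + 20.0104*c - 2.7552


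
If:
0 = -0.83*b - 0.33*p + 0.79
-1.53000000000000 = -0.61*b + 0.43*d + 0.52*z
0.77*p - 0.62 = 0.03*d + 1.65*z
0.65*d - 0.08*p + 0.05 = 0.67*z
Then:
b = 1.26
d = -0.91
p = -0.77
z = -0.72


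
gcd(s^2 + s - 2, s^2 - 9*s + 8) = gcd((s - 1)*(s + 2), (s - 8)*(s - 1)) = s - 1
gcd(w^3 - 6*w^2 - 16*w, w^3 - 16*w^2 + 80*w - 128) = w - 8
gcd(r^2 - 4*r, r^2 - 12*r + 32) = r - 4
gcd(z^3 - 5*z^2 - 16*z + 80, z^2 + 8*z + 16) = z + 4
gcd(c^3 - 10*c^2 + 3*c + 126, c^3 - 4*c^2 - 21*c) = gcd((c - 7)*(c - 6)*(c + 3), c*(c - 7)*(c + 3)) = c^2 - 4*c - 21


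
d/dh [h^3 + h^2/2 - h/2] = 3*h^2 + h - 1/2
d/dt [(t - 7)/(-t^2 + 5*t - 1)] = (-t^2 + 5*t + (t - 7)*(2*t - 5) - 1)/(t^2 - 5*t + 1)^2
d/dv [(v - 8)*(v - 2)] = 2*v - 10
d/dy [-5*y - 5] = -5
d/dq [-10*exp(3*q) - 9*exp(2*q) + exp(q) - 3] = (-30*exp(2*q) - 18*exp(q) + 1)*exp(q)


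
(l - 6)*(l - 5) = l^2 - 11*l + 30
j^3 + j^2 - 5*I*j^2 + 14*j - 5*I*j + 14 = (j + 1)*(j - 7*I)*(j + 2*I)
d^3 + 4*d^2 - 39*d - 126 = (d - 6)*(d + 3)*(d + 7)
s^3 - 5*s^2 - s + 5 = (s - 5)*(s - 1)*(s + 1)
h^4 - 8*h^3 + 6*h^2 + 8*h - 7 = (h - 7)*(h - 1)^2*(h + 1)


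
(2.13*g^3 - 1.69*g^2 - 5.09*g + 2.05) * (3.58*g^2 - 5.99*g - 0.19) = 7.6254*g^5 - 18.8089*g^4 - 8.5038*g^3 + 38.1492*g^2 - 11.3124*g - 0.3895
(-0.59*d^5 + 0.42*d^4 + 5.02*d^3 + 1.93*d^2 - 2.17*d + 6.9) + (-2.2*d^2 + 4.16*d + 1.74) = -0.59*d^5 + 0.42*d^4 + 5.02*d^3 - 0.27*d^2 + 1.99*d + 8.64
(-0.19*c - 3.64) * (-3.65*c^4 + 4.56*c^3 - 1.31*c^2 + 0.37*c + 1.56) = 0.6935*c^5 + 12.4196*c^4 - 16.3495*c^3 + 4.6981*c^2 - 1.6432*c - 5.6784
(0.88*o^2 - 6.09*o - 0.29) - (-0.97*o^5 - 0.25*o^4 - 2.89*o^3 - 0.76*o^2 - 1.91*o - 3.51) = 0.97*o^5 + 0.25*o^4 + 2.89*o^3 + 1.64*o^2 - 4.18*o + 3.22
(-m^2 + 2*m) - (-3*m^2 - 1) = 2*m^2 + 2*m + 1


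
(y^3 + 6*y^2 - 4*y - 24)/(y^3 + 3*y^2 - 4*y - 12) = (y + 6)/(y + 3)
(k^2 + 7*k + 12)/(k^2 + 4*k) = (k + 3)/k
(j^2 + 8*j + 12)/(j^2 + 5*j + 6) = (j + 6)/(j + 3)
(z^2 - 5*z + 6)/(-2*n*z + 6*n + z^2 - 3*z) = (z - 2)/(-2*n + z)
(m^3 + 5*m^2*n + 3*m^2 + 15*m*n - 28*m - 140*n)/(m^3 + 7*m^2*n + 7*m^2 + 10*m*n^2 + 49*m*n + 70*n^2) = (m - 4)/(m + 2*n)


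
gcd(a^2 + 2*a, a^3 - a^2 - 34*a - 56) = a + 2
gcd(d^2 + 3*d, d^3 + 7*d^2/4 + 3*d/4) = d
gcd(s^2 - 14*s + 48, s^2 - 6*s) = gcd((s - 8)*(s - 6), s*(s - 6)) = s - 6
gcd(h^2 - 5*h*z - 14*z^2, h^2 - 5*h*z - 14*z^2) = -h^2 + 5*h*z + 14*z^2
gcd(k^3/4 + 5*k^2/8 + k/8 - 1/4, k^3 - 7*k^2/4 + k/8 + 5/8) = 1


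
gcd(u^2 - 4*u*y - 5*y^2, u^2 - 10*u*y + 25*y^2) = -u + 5*y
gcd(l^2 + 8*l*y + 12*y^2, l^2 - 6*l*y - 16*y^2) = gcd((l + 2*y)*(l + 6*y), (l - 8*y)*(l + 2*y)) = l + 2*y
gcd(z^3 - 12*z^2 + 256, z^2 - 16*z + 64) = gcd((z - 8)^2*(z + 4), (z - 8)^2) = z^2 - 16*z + 64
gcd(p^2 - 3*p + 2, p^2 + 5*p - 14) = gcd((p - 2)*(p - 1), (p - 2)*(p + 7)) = p - 2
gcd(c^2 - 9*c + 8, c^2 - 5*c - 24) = c - 8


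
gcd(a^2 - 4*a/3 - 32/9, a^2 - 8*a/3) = a - 8/3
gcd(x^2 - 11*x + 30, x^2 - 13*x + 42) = x - 6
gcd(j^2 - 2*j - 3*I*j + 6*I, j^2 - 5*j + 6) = j - 2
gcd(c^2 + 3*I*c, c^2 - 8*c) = c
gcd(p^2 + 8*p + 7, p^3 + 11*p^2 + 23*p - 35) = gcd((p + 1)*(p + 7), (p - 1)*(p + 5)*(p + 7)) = p + 7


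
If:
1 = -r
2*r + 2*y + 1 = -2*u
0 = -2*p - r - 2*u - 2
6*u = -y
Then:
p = -2/5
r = -1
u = -1/10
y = 3/5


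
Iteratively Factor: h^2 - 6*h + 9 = (h - 3)*(h - 3)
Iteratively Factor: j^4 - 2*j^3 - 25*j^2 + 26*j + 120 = (j + 2)*(j^3 - 4*j^2 - 17*j + 60) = (j - 3)*(j + 2)*(j^2 - j - 20) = (j - 3)*(j + 2)*(j + 4)*(j - 5)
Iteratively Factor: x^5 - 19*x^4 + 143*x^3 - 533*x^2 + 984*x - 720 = (x - 4)*(x^4 - 15*x^3 + 83*x^2 - 201*x + 180) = (x - 5)*(x - 4)*(x^3 - 10*x^2 + 33*x - 36) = (x - 5)*(x - 4)*(x - 3)*(x^2 - 7*x + 12) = (x - 5)*(x - 4)*(x - 3)^2*(x - 4)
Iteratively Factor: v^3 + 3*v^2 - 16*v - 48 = (v + 3)*(v^2 - 16) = (v + 3)*(v + 4)*(v - 4)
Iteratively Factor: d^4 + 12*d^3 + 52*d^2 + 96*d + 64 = (d + 2)*(d^3 + 10*d^2 + 32*d + 32) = (d + 2)*(d + 4)*(d^2 + 6*d + 8) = (d + 2)*(d + 4)^2*(d + 2)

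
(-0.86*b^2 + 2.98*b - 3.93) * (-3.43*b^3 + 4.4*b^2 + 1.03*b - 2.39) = 2.9498*b^5 - 14.0054*b^4 + 25.7061*b^3 - 12.1672*b^2 - 11.1701*b + 9.3927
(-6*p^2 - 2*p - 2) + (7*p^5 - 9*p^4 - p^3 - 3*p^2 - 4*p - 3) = 7*p^5 - 9*p^4 - p^3 - 9*p^2 - 6*p - 5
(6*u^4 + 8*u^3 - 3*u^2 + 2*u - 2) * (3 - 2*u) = -12*u^5 + 2*u^4 + 30*u^3 - 13*u^2 + 10*u - 6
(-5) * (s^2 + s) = -5*s^2 - 5*s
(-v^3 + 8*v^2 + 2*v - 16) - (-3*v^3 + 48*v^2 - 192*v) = 2*v^3 - 40*v^2 + 194*v - 16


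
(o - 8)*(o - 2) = o^2 - 10*o + 16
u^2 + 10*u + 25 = (u + 5)^2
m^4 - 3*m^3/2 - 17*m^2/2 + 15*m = m*(m - 5/2)*(m - 2)*(m + 3)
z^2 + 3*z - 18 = (z - 3)*(z + 6)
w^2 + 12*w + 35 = (w + 5)*(w + 7)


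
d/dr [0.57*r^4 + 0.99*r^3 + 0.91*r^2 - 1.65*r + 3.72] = 2.28*r^3 + 2.97*r^2 + 1.82*r - 1.65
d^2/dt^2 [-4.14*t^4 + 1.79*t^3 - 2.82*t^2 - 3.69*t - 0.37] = -49.68*t^2 + 10.74*t - 5.64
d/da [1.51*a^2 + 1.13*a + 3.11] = 3.02*a + 1.13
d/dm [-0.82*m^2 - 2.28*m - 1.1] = -1.64*m - 2.28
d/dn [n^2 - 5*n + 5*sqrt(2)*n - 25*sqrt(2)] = 2*n - 5 + 5*sqrt(2)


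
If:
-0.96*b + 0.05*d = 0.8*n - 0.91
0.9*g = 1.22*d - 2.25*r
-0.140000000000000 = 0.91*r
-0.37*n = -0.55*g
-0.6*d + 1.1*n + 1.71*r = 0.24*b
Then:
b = 0.68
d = -0.13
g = 0.21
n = 0.32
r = -0.15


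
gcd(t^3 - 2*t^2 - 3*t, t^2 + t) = t^2 + t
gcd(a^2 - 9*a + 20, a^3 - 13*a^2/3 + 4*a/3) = a - 4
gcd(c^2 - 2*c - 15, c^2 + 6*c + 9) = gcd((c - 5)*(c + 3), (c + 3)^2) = c + 3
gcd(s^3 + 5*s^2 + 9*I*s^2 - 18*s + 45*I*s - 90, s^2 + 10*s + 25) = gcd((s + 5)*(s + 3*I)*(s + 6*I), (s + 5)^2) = s + 5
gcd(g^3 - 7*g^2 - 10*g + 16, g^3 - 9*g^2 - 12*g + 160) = g - 8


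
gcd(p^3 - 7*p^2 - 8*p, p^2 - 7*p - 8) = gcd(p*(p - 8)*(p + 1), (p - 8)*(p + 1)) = p^2 - 7*p - 8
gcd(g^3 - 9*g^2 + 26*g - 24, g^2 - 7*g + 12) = g^2 - 7*g + 12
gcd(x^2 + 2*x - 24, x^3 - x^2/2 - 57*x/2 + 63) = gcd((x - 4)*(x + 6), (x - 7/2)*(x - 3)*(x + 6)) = x + 6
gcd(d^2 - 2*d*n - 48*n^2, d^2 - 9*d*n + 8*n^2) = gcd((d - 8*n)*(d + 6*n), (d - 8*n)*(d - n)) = d - 8*n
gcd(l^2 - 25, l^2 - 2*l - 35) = l + 5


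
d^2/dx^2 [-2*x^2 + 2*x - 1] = -4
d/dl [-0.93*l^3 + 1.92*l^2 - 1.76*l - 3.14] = -2.79*l^2 + 3.84*l - 1.76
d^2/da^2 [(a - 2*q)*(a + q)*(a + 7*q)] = 6*a + 12*q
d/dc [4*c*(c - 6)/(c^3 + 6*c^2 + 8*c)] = 4*(-c^2 + 12*c + 44)/(c^4 + 12*c^3 + 52*c^2 + 96*c + 64)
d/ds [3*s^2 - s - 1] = 6*s - 1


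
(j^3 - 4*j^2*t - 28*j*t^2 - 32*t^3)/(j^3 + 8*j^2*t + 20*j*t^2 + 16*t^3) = (j - 8*t)/(j + 4*t)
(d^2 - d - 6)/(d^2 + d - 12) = (d + 2)/(d + 4)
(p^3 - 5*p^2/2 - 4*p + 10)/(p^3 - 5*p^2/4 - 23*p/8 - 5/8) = 4*(p^2 - 4)/(4*p^2 + 5*p + 1)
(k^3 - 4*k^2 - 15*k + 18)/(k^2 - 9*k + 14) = (k^3 - 4*k^2 - 15*k + 18)/(k^2 - 9*k + 14)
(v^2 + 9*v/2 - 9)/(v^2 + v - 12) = (v^2 + 9*v/2 - 9)/(v^2 + v - 12)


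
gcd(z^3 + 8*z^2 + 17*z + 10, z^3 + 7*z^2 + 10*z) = z^2 + 7*z + 10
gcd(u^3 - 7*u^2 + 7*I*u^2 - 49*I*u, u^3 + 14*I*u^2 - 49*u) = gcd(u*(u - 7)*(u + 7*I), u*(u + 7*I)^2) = u^2 + 7*I*u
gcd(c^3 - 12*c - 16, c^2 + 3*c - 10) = 1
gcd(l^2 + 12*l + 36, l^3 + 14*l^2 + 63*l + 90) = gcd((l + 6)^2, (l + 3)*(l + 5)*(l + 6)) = l + 6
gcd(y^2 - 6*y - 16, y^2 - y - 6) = y + 2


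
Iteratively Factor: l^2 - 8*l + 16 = (l - 4)*(l - 4)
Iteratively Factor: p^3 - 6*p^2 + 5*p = (p - 1)*(p^2 - 5*p) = (p - 5)*(p - 1)*(p)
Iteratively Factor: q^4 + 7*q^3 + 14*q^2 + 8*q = (q + 2)*(q^3 + 5*q^2 + 4*q) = q*(q + 2)*(q^2 + 5*q + 4) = q*(q + 2)*(q + 4)*(q + 1)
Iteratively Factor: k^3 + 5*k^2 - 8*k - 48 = (k + 4)*(k^2 + k - 12) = (k - 3)*(k + 4)*(k + 4)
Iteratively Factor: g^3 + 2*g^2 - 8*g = (g)*(g^2 + 2*g - 8) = g*(g - 2)*(g + 4)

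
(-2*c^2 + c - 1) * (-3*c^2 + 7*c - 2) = 6*c^4 - 17*c^3 + 14*c^2 - 9*c + 2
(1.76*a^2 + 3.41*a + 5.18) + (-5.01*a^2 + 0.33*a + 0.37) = -3.25*a^2 + 3.74*a + 5.55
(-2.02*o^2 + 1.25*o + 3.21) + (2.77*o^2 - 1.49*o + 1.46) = 0.75*o^2 - 0.24*o + 4.67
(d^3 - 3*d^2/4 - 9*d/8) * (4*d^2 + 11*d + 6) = 4*d^5 + 8*d^4 - 27*d^3/4 - 135*d^2/8 - 27*d/4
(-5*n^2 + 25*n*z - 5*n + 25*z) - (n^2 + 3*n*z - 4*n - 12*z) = -6*n^2 + 22*n*z - n + 37*z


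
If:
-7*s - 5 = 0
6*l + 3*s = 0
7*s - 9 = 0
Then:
No Solution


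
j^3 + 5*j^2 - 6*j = j*(j - 1)*(j + 6)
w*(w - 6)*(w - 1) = w^3 - 7*w^2 + 6*w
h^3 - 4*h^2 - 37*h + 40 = (h - 8)*(h - 1)*(h + 5)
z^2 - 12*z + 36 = (z - 6)^2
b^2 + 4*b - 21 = (b - 3)*(b + 7)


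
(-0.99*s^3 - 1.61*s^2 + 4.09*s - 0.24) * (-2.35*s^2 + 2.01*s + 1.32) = 2.3265*s^5 + 1.7936*s^4 - 14.1544*s^3 + 6.6597*s^2 + 4.9164*s - 0.3168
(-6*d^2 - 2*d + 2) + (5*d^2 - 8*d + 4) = -d^2 - 10*d + 6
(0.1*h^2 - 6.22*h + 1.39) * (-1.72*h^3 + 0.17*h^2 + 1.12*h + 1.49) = -0.172*h^5 + 10.7154*h^4 - 3.3362*h^3 - 6.5811*h^2 - 7.711*h + 2.0711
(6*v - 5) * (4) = 24*v - 20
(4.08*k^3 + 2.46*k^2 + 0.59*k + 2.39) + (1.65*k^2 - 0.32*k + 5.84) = 4.08*k^3 + 4.11*k^2 + 0.27*k + 8.23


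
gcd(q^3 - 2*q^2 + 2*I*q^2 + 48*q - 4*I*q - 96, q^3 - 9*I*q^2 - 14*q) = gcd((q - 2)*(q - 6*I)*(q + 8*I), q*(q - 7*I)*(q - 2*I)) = 1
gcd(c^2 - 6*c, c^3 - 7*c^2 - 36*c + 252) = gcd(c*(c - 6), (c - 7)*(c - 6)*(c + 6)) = c - 6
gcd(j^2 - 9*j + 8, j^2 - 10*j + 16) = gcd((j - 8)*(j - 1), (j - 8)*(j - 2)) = j - 8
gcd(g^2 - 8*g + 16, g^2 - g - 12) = g - 4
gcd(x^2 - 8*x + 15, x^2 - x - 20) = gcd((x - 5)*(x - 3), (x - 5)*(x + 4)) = x - 5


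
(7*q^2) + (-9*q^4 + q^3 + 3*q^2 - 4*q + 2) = -9*q^4 + q^3 + 10*q^2 - 4*q + 2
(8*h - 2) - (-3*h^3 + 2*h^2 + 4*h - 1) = 3*h^3 - 2*h^2 + 4*h - 1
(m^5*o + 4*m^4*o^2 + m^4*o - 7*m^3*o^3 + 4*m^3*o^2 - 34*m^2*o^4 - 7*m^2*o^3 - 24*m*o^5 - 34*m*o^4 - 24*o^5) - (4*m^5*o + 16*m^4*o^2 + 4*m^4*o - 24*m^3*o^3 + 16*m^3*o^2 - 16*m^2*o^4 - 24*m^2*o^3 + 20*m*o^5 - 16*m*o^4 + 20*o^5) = -3*m^5*o - 12*m^4*o^2 - 3*m^4*o + 17*m^3*o^3 - 12*m^3*o^2 - 18*m^2*o^4 + 17*m^2*o^3 - 44*m*o^5 - 18*m*o^4 - 44*o^5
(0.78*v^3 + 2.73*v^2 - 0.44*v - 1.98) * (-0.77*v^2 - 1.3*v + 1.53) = -0.6006*v^5 - 3.1161*v^4 - 2.0168*v^3 + 6.2735*v^2 + 1.9008*v - 3.0294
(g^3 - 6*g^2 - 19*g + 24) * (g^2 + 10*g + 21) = g^5 + 4*g^4 - 58*g^3 - 292*g^2 - 159*g + 504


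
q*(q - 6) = q^2 - 6*q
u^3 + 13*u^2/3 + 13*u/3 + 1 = (u + 1/3)*(u + 1)*(u + 3)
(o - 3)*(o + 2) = o^2 - o - 6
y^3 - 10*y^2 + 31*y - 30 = (y - 5)*(y - 3)*(y - 2)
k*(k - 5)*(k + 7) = k^3 + 2*k^2 - 35*k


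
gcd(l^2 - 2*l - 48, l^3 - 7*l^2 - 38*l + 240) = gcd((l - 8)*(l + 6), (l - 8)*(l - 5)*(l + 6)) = l^2 - 2*l - 48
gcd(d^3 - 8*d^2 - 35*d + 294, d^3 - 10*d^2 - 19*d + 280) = d - 7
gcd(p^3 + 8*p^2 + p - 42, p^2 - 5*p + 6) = p - 2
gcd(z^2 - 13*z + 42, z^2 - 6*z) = z - 6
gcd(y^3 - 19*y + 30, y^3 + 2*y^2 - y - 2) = 1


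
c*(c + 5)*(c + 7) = c^3 + 12*c^2 + 35*c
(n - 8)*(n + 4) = n^2 - 4*n - 32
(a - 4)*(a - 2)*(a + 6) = a^3 - 28*a + 48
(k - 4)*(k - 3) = k^2 - 7*k + 12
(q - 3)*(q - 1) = q^2 - 4*q + 3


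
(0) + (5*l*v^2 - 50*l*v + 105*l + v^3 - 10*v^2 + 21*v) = 5*l*v^2 - 50*l*v + 105*l + v^3 - 10*v^2 + 21*v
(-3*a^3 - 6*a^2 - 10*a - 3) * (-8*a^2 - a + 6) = 24*a^5 + 51*a^4 + 68*a^3 - 2*a^2 - 57*a - 18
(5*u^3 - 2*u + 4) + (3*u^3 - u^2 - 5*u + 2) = 8*u^3 - u^2 - 7*u + 6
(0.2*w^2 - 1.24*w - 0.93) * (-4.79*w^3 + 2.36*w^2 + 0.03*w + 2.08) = -0.958*w^5 + 6.4116*w^4 + 1.5343*w^3 - 1.816*w^2 - 2.6071*w - 1.9344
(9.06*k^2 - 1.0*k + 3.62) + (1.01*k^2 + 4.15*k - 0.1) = 10.07*k^2 + 3.15*k + 3.52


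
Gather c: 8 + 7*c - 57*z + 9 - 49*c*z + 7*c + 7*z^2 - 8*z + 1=c*(14 - 49*z) + 7*z^2 - 65*z + 18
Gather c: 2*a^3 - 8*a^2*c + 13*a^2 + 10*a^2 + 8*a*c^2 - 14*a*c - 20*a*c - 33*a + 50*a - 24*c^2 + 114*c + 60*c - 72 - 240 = 2*a^3 + 23*a^2 + 17*a + c^2*(8*a - 24) + c*(-8*a^2 - 34*a + 174) - 312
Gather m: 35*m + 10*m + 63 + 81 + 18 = 45*m + 162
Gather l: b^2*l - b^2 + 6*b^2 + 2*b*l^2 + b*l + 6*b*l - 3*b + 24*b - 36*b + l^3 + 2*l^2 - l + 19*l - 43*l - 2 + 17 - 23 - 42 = 5*b^2 - 15*b + l^3 + l^2*(2*b + 2) + l*(b^2 + 7*b - 25) - 50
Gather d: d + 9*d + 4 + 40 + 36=10*d + 80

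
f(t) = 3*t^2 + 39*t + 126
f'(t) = 6*t + 39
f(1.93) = 212.44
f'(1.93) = 50.58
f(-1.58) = 71.87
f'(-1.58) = 29.52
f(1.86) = 208.92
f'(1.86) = 50.16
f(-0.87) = 94.34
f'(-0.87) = 33.78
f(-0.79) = 97.06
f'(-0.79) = 34.26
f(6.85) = 533.92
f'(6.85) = 80.10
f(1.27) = 180.37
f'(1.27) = 46.62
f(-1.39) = 77.59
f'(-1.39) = 30.66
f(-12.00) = 90.00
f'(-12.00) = -33.00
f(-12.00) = 90.00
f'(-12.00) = -33.00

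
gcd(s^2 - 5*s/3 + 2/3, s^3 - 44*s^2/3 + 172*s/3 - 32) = s - 2/3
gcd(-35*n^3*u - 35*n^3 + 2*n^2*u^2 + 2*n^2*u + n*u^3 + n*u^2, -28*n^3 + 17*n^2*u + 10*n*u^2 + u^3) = 7*n + u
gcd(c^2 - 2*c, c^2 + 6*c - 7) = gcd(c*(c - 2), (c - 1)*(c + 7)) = 1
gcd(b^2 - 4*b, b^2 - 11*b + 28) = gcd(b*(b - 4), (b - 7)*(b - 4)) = b - 4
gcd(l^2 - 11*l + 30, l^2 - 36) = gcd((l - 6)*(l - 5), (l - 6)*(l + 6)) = l - 6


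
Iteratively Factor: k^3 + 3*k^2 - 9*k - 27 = (k + 3)*(k^2 - 9) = (k - 3)*(k + 3)*(k + 3)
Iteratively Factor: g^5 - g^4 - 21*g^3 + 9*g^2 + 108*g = (g + 3)*(g^4 - 4*g^3 - 9*g^2 + 36*g) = g*(g + 3)*(g^3 - 4*g^2 - 9*g + 36) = g*(g - 4)*(g + 3)*(g^2 - 9) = g*(g - 4)*(g - 3)*(g + 3)*(g + 3)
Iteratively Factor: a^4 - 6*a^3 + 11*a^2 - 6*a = (a - 2)*(a^3 - 4*a^2 + 3*a) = (a - 2)*(a - 1)*(a^2 - 3*a) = a*(a - 2)*(a - 1)*(a - 3)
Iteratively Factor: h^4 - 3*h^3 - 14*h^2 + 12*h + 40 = (h - 2)*(h^3 - h^2 - 16*h - 20) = (h - 2)*(h + 2)*(h^2 - 3*h - 10) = (h - 5)*(h - 2)*(h + 2)*(h + 2)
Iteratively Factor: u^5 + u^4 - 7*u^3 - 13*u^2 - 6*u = (u + 2)*(u^4 - u^3 - 5*u^2 - 3*u) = (u - 3)*(u + 2)*(u^3 + 2*u^2 + u) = (u - 3)*(u + 1)*(u + 2)*(u^2 + u) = u*(u - 3)*(u + 1)*(u + 2)*(u + 1)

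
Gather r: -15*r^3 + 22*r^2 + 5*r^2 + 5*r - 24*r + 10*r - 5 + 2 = -15*r^3 + 27*r^2 - 9*r - 3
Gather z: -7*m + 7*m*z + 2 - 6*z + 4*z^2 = -7*m + 4*z^2 + z*(7*m - 6) + 2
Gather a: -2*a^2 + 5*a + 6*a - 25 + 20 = -2*a^2 + 11*a - 5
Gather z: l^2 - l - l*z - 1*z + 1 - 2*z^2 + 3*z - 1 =l^2 - l - 2*z^2 + z*(2 - l)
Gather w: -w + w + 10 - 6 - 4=0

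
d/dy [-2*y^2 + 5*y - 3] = 5 - 4*y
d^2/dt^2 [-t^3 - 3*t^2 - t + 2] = -6*t - 6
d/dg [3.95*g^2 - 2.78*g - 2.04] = 7.9*g - 2.78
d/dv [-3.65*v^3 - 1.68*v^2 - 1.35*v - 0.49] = -10.95*v^2 - 3.36*v - 1.35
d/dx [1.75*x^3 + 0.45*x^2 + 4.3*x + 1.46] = 5.25*x^2 + 0.9*x + 4.3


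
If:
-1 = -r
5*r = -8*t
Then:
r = 1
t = -5/8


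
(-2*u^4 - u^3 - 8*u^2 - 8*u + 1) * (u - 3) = -2*u^5 + 5*u^4 - 5*u^3 + 16*u^2 + 25*u - 3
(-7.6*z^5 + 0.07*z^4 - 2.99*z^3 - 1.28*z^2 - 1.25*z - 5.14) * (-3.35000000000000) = 25.46*z^5 - 0.2345*z^4 + 10.0165*z^3 + 4.288*z^2 + 4.1875*z + 17.219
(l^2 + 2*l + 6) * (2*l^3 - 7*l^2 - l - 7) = 2*l^5 - 3*l^4 - 3*l^3 - 51*l^2 - 20*l - 42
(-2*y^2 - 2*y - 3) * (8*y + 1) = -16*y^3 - 18*y^2 - 26*y - 3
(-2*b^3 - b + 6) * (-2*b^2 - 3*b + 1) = 4*b^5 + 6*b^4 - 9*b^2 - 19*b + 6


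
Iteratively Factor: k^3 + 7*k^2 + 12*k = (k + 3)*(k^2 + 4*k) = (k + 3)*(k + 4)*(k)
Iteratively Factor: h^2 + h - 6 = (h - 2)*(h + 3)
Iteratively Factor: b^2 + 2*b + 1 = (b + 1)*(b + 1)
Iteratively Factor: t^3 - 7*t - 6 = (t + 1)*(t^2 - t - 6) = (t + 1)*(t + 2)*(t - 3)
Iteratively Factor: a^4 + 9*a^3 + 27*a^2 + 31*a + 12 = (a + 1)*(a^3 + 8*a^2 + 19*a + 12) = (a + 1)*(a + 4)*(a^2 + 4*a + 3) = (a + 1)*(a + 3)*(a + 4)*(a + 1)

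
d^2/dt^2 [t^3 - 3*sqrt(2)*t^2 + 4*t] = 6*t - 6*sqrt(2)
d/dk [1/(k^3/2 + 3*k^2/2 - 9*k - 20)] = 6*(-k^2 - 2*k + 6)/(k^3 + 3*k^2 - 18*k - 40)^2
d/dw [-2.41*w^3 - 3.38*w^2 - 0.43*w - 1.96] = -7.23*w^2 - 6.76*w - 0.43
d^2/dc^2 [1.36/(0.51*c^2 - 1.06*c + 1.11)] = (-0.707472*c^2 + 1.470432*c + 1.36*(1.02*c - 1.06)*(2.04*c - 2.12) - 1.539792)/(0.51*c^2 - 1.06*c + 1.11)^3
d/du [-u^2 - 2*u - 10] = -2*u - 2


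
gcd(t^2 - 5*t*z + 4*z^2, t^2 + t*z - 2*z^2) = -t + z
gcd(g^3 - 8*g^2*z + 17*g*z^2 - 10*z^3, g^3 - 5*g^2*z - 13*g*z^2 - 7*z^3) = 1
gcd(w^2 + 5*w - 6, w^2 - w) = w - 1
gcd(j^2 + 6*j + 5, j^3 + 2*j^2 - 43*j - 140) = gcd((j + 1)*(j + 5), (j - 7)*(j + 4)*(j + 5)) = j + 5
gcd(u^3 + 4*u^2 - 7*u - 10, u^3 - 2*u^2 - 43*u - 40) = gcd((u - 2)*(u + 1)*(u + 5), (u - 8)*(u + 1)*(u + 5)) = u^2 + 6*u + 5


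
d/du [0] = 0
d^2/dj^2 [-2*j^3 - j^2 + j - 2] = -12*j - 2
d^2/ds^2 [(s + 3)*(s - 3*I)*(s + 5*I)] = 6*s + 6 + 4*I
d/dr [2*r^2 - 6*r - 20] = 4*r - 6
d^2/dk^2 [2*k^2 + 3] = 4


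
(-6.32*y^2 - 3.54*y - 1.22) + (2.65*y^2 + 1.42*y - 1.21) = -3.67*y^2 - 2.12*y - 2.43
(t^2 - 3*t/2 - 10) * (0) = 0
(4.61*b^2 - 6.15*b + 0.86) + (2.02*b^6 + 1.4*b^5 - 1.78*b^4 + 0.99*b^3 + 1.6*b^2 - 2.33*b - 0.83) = 2.02*b^6 + 1.4*b^5 - 1.78*b^4 + 0.99*b^3 + 6.21*b^2 - 8.48*b + 0.03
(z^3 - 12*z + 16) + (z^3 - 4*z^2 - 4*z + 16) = 2*z^3 - 4*z^2 - 16*z + 32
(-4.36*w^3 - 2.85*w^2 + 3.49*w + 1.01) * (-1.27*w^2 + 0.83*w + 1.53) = 5.5372*w^5 + 0.000700000000000145*w^4 - 13.4686*w^3 - 2.7465*w^2 + 6.178*w + 1.5453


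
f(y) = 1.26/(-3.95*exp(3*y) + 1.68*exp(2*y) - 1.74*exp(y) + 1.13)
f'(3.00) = 0.00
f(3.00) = 0.00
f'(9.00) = 0.00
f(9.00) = 0.00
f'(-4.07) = 0.03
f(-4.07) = 1.14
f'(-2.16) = 0.25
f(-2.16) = 1.33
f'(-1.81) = 0.41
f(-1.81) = 1.44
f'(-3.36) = 0.06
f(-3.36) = 1.18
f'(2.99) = 0.00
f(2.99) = -0.00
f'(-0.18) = 3.59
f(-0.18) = -0.87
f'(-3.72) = 0.04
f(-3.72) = 1.16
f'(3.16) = 0.00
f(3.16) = -0.00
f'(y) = 1.26*(11.85*exp(3*y) - 3.36*exp(2*y) + 1.74*exp(y))/(-3.95*exp(3*y) + 1.68*exp(2*y) - 1.74*exp(y) + 1.13)^2 = (14.931*exp(2*y) - 4.2336*exp(y) + 2.1924)*exp(y)/(3.95*exp(3*y) - 1.68*exp(2*y) + 1.74*exp(y) - 1.13)^2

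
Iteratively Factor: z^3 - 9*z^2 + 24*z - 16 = (z - 4)*(z^2 - 5*z + 4) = (z - 4)^2*(z - 1)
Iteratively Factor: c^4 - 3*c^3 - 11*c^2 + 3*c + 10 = (c + 2)*(c^3 - 5*c^2 - c + 5) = (c - 5)*(c + 2)*(c^2 - 1) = (c - 5)*(c + 1)*(c + 2)*(c - 1)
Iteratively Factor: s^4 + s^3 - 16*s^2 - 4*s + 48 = (s - 3)*(s^3 + 4*s^2 - 4*s - 16) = (s - 3)*(s + 2)*(s^2 + 2*s - 8) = (s - 3)*(s - 2)*(s + 2)*(s + 4)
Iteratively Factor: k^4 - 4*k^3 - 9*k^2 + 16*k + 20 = (k + 2)*(k^3 - 6*k^2 + 3*k + 10) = (k - 2)*(k + 2)*(k^2 - 4*k - 5) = (k - 5)*(k - 2)*(k + 2)*(k + 1)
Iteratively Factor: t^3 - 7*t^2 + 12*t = (t - 4)*(t^2 - 3*t) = (t - 4)*(t - 3)*(t)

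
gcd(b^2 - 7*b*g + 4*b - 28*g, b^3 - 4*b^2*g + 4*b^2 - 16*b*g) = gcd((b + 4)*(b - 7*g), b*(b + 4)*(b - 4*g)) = b + 4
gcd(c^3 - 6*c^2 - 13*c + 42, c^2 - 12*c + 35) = c - 7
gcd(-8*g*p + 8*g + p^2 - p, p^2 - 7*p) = 1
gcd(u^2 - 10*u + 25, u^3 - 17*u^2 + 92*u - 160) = u - 5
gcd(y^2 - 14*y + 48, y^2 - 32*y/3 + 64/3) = y - 8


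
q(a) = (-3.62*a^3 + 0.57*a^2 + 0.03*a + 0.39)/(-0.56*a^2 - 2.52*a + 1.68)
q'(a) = (1.12*a + 2.52)*(-3.62*a^3 + 0.57*a^2 + 0.03*a + 0.39)/(-0.56*a^2 - 2.52*a + 1.68)^2 + (-10.86*a^2 + 1.14*a + 0.03)/(-0.56*a^2 - 2.52*a + 1.68) = (2.0272*a^4 + 18.2448*a^3 - 19.6644*a^2 + 2.352*a + 1.0332)/(0.3136*a^4 + 2.8224*a^3 + 4.4688*a^2 - 8.4672*a + 2.8224)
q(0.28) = 0.39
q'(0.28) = 0.65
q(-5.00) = 1667.82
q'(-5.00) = -19335.93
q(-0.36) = 0.25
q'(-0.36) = -0.50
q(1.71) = 3.75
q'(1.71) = 3.08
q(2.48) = 6.39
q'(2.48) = 3.75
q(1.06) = 2.01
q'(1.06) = 2.18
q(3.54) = 10.73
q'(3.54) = 4.38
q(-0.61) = 0.47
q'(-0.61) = -1.28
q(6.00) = 22.64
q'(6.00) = 5.20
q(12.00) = 56.52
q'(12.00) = 5.93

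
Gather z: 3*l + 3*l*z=3*l*z + 3*l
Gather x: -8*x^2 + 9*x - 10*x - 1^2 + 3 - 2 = -8*x^2 - x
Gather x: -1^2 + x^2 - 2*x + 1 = x^2 - 2*x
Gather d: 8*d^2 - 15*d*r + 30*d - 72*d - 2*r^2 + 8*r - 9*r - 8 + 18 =8*d^2 + d*(-15*r - 42) - 2*r^2 - r + 10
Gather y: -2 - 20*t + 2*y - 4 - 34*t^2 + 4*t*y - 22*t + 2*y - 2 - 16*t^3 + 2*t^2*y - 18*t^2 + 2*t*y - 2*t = -16*t^3 - 52*t^2 - 44*t + y*(2*t^2 + 6*t + 4) - 8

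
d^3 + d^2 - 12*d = d*(d - 3)*(d + 4)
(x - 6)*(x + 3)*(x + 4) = x^3 + x^2 - 30*x - 72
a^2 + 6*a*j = a*(a + 6*j)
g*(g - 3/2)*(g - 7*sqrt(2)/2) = g^3 - 7*sqrt(2)*g^2/2 - 3*g^2/2 + 21*sqrt(2)*g/4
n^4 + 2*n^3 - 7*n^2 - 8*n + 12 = (n - 2)*(n - 1)*(n + 2)*(n + 3)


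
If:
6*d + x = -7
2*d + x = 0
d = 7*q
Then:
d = -7/4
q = -1/4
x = 7/2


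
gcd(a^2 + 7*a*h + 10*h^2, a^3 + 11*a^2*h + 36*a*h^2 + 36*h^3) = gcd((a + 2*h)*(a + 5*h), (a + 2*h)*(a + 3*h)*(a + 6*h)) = a + 2*h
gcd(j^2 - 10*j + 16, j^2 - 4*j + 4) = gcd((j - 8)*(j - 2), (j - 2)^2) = j - 2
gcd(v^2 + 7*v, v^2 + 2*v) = v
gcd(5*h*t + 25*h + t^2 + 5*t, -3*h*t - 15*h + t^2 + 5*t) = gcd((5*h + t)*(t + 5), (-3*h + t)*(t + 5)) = t + 5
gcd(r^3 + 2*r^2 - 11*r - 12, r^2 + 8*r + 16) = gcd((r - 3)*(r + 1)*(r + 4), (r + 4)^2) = r + 4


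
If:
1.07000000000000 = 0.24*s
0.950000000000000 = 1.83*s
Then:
No Solution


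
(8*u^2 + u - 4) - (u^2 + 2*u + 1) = 7*u^2 - u - 5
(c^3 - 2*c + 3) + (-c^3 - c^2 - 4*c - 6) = -c^2 - 6*c - 3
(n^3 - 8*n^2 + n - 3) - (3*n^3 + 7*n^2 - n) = -2*n^3 - 15*n^2 + 2*n - 3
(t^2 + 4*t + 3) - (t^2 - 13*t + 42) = 17*t - 39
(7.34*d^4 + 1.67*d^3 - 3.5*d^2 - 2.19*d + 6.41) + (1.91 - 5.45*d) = 7.34*d^4 + 1.67*d^3 - 3.5*d^2 - 7.64*d + 8.32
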